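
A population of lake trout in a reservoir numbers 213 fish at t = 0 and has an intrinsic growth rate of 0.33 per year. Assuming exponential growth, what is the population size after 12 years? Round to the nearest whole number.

11173 fish

N(t) = N₀·e^(rt) = 213 × e^(0.33×12) = 213 × e^3.96.
e^3.96 ≈ 52.457, so N ≈ 213 × 52.457 = 11173.4.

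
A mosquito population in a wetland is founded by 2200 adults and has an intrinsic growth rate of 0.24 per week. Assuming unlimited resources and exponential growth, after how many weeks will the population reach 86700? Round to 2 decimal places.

Set N₀·e^(rt) = 86700: e^(0.24·t) = 86700/2200 = 39.409.
0.24·t = ln(39.409) = 3.674, so t = 3.674/0.24 = 15.308.

15.31 weeks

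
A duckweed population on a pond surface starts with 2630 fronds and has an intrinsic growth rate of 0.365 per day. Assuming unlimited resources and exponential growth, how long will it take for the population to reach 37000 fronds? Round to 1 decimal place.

Set N₀·e^(rt) = 37000: e^(0.365·t) = 37000/2630 = 14.068.
0.365·t = ln(14.068) = 2.6439, so t = 2.6439/0.365 = 7.2437.

7.2 days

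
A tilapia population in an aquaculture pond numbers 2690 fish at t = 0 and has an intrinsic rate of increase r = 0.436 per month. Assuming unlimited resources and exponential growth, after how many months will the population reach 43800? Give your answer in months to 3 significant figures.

6.40 months

Set N₀·e^(rt) = 43800: e^(0.436·t) = 43800/2690 = 16.283.
0.436·t = ln(16.283) = 2.7901, so t = 2.7901/0.436 = 6.3993.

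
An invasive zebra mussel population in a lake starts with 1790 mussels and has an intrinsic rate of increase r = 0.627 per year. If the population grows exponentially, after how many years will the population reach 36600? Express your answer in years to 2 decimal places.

4.81 years

Set N₀·e^(rt) = 36600: e^(0.627·t) = 36600/1790 = 20.447.
0.627·t = ln(20.447) = 3.0178, so t = 3.0178/0.627 = 4.8131.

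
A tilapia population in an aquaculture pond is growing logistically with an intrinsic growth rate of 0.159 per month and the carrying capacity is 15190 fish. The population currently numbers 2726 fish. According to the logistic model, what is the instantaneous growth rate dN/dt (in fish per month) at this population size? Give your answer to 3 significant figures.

356 fish per month

dN/dt = rN(1 − N/K) = 0.159 × 2726 × (1 − 2726/15190).
1 − 2726/15190 = 0.82054; dN/dt = 0.159 × 2726 × 0.82054 = 355.65.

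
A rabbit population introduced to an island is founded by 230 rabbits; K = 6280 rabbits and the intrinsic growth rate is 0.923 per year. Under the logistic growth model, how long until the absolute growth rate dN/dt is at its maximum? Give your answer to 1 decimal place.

3.5 years

Logistic growth is fastest at N = K/2 = 3140.
A = (K − N₀)/N₀ = 26.304. Set K/(1 + A·e^(−rt)) = K/2 → A·e^(−rt) = 1.
e^(−0.923t) = 1/26.304 = 0.0380165, so t = ln(26.304)/0.923 = 3.2697/0.923 = 3.5425.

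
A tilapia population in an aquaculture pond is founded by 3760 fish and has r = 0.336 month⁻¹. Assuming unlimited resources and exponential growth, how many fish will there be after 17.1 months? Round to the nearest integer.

N(t) = N₀·e^(rt) = 3760 × e^(0.336×17.1) = 3760 × e^5.746.
e^5.746 ≈ 312.81, so N ≈ 3760 × 312.81 = 1.17617×10^6.

1176170 fish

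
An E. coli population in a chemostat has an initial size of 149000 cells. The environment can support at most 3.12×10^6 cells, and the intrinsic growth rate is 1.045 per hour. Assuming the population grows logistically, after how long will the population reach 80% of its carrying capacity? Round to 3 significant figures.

4.19 hours

A = (K − N₀)/N₀ = (3.12×10^6 − 149000)/149000 = 19.94.
Solve 3.12×10^6/(1 + 19.94·e^(−1.045t)) = 2.496×10^6: 1 + 19.94·e^(−1.045t) = 1.25, so e^(−1.045t) = 0.0125379.
−1.045·t = ln(0.0125379) = -4.379, so t = 4.379/1.045 = 4.1904.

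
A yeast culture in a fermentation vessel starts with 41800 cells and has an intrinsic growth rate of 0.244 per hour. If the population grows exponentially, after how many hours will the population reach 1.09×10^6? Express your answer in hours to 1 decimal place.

Set N₀·e^(rt) = 1.09×10^6: e^(0.244·t) = 1.09×10^6/41800 = 26.077.
0.244·t = ln(26.077) = 3.261, so t = 3.261/0.244 = 13.365.

13.4 hours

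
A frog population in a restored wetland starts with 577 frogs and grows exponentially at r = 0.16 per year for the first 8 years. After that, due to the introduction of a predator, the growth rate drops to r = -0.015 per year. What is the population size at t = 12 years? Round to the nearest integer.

1954 frogs

Phase 1: N(8) = 577·e^(0.16×8) = 577·e^1.28 = 2075.26.
Phase 2 runs for 12 − 8 = 4 years at r = -0.015.
N(12) = 2075.26·e^(-0.015×4) = 2075.26·e^-0.06 = 1954.41.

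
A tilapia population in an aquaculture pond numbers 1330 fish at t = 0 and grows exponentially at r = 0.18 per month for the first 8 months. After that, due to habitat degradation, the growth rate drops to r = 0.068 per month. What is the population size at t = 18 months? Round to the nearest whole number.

11080 fish

Phase 1: N(8) = 1330·e^(0.18×8) = 1330·e^1.44 = 5613.53.
Phase 2 runs for 18 − 8 = 10 months at r = 0.068.
N(18) = 5613.53·e^(0.068×10) = 5613.53·e^0.68 = 11080.4.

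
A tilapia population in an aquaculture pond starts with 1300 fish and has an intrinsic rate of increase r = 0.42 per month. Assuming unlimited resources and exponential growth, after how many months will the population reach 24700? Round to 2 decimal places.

7.01 months

Set N₀·e^(rt) = 24700: e^(0.42·t) = 24700/1300 = 19.
0.42·t = ln(19) = 2.9444, so t = 2.9444/0.42 = 7.0106.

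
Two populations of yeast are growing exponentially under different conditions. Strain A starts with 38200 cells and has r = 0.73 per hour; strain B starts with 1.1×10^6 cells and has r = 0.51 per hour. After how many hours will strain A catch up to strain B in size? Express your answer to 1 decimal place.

15.3 hours

Set 38200·e^(0.73t) = 1.1×10^6·e^(0.51t).
e^((0.73 − 0.51)t) = 1.1×10^6/38200 → e^(0.22·t) = 28.796.
0.22·t = ln(28.796) = 3.3602, so t = 3.3602/0.22 = 15.274.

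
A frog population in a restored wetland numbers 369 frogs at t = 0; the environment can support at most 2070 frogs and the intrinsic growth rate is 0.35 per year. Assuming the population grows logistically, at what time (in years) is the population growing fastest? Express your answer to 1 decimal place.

Logistic growth is fastest at N = K/2 = 1035.
A = (K − N₀)/N₀ = 4.6098. Set K/(1 + A·e^(−rt)) = K/2 → A·e^(−rt) = 1.
e^(−0.35t) = 1/4.6098 = 0.216931, so t = ln(4.6098)/0.35 = 1.5282/0.35 = 4.3662.

4.4 years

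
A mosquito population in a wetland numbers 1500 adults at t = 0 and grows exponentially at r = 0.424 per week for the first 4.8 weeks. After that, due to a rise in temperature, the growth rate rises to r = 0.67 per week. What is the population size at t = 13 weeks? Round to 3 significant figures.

Phase 1: N(4.8) = 1500·e^(0.424×4.8) = 1500·e^2.035 = 11480.7.
Phase 2 runs for 13 − 4.8 = 8.2 weeks at r = 0.67.
N(13) = 11480.7·e^(0.67×8.2) = 11480.7·e^5.494 = 2.792423×10^6.

2790000 adults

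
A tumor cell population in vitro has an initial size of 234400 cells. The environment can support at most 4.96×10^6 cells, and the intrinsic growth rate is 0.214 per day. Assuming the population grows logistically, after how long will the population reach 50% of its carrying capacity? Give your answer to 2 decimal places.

14.04 days

A = (K − N₀)/N₀ = (4.96×10^6 − 234400)/234400 = 20.16.
Solve 4.96×10^6/(1 + 20.16·e^(−0.214t)) = 2.48×10^6: 1 + 20.16·e^(−0.214t) = 2, so e^(−0.214t) = 0.0496022.
−0.214·t = ln(0.0496022) = -3.0037, so t = 3.0037/0.214 = 14.036.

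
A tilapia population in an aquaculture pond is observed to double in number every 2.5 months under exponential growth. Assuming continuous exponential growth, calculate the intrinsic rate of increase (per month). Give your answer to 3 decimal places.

0.277 per month

r = ln(2)/t_d = 0.6931/2.5 = 0.27726.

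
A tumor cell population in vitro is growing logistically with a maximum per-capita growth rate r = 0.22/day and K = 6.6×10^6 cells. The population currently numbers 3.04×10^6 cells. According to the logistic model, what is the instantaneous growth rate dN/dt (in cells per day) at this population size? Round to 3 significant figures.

dN/dt = rN(1 − N/K) = 0.22 × 3.04×10^6 × (1 − 3.04×10^6/6.6×10^6).
1 − 3.04×10^6/6.6×10^6 = 0.53939; dN/dt = 0.22 × 3.04×10^6 × 0.53939 = 3.60747×10^5.

361000 cells per day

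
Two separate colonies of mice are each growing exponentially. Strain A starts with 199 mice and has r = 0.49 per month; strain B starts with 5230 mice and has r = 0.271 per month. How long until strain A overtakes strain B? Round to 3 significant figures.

Set 199·e^(0.49t) = 5230·e^(0.271t).
e^((0.49 − 0.271)t) = 5230/199 → e^(0.219·t) = 26.281.
0.219·t = ln(26.281) = 3.2689, so t = 3.2689/0.219 = 14.926.

14.9 months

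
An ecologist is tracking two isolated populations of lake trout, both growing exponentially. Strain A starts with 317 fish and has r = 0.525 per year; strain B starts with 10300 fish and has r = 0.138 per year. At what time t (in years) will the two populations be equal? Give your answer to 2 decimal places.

Set 317·e^(0.525t) = 10300·e^(0.138t).
e^((0.525 − 0.138)t) = 10300/317 → e^(0.387·t) = 32.492.
0.387·t = ln(32.492) = 3.481, so t = 3.481/0.387 = 8.9948.

8.99 years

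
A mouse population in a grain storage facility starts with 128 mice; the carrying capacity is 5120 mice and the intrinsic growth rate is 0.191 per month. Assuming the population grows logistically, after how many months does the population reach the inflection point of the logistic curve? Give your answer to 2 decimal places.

19.18 months

Logistic growth is fastest at N = K/2 = 2560.
A = (K − N₀)/N₀ = 39. Set K/(1 + A·e^(−rt)) = K/2 → A·e^(−rt) = 1.
e^(−0.191t) = 1/39 = 0.025641, so t = ln(39)/0.191 = 3.6636/0.191 = 19.181.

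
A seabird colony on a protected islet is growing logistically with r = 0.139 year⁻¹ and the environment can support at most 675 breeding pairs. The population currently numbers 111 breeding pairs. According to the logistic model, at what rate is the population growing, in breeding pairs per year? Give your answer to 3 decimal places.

dN/dt = rN(1 − N/K) = 0.139 × 111 × (1 − 111/675).
1 − 111/675 = 0.83556; dN/dt = 0.139 × 111 × 0.83556 = 12.892.

12.892 breeding pairs per year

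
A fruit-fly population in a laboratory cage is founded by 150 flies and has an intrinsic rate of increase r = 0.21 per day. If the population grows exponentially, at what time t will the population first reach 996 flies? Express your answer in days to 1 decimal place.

Set N₀·e^(rt) = 996: e^(0.21·t) = 996/150 = 6.64.
0.21·t = ln(6.64) = 1.8931, so t = 1.8931/0.21 = 9.0148.

9.0 days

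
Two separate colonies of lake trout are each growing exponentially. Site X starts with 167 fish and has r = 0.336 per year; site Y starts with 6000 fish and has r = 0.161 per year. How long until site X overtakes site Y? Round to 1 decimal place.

20.5 years

Set 167·e^(0.336t) = 6000·e^(0.161t).
e^((0.336 − 0.161)t) = 6000/167 → e^(0.175·t) = 35.928.
0.175·t = ln(35.928) = 3.5815, so t = 3.5815/0.175 = 20.466.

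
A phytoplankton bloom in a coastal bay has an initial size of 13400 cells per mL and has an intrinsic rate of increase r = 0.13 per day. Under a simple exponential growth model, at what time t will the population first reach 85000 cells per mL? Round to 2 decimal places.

14.21 days

Set N₀·e^(rt) = 85000: e^(0.13·t) = 85000/13400 = 6.3433.
0.13·t = ln(6.3433) = 1.8474, so t = 1.8474/0.13 = 14.211.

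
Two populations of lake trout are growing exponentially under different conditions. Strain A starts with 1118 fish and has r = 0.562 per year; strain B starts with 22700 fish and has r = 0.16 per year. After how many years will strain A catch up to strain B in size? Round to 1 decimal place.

Set 1118·e^(0.562t) = 22700·e^(0.16t).
e^((0.562 − 0.16)t) = 22700/1118 → e^(0.402·t) = 20.304.
0.402·t = ln(20.304) = 3.0108, so t = 3.0108/0.402 = 7.4896.

7.5 years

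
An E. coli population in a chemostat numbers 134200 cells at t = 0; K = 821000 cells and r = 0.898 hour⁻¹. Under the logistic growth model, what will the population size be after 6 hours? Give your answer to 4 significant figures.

802200 cells

A = (K − N₀)/N₀ = (821000 − 134200)/134200 = 5.1177.
N(t) = K/(1 + A·e^(−rt)) = 821000/(1 + 5.1177×e^(−0.898×6)).
e^(−5.388) = 0.0045711; denominator = 1 + 5.1177×0.0045711 = 1.0234.
N = 821000/1.0234 = 802233.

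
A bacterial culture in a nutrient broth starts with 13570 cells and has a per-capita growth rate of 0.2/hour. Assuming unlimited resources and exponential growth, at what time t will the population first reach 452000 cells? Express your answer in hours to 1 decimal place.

Set N₀·e^(rt) = 452000: e^(0.2·t) = 452000/13570 = 33.309.
0.2·t = ln(33.309) = 3.5058, so t = 3.5058/0.2 = 17.529.

17.5 hours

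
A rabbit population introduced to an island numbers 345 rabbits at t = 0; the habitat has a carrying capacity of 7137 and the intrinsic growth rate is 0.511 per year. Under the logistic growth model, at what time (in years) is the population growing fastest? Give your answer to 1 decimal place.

5.8 years

Logistic growth is fastest at N = K/2 = 3568.5.
A = (K − N₀)/N₀ = 19.687. Set K/(1 + A·e^(−rt)) = K/2 → A·e^(−rt) = 1.
e^(−0.511t) = 1/19.687 = 0.0507951, so t = ln(19.687)/0.511 = 2.98/0.511 = 5.8316.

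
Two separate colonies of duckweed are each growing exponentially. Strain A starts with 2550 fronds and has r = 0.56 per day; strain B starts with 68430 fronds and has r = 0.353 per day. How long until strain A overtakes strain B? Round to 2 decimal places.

Set 2550·e^(0.56t) = 68430·e^(0.353t).
e^((0.56 − 0.353)t) = 68430/2550 → e^(0.207·t) = 26.835.
0.207·t = ln(26.835) = 3.2897, so t = 3.2897/0.207 = 15.892.

15.89 days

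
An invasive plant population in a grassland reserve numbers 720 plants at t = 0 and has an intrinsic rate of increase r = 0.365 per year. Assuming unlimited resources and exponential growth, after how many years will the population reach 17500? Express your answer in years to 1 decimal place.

Set N₀·e^(rt) = 17500: e^(0.365·t) = 17500/720 = 24.306.
0.365·t = ln(24.306) = 3.1907, so t = 3.1907/0.365 = 8.7417.

8.7 years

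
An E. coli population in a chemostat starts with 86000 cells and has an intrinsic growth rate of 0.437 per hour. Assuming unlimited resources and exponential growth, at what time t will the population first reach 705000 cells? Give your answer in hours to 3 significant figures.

Set N₀·e^(rt) = 705000: e^(0.437·t) = 705000/86000 = 8.1977.
0.437·t = ln(8.1977) = 2.1039, so t = 2.1039/0.437 = 4.8143.

4.81 hours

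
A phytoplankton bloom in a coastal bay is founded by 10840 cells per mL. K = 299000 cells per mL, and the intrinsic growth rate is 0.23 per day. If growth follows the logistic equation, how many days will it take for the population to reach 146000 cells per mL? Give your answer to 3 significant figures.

14.1 days

A = (K − N₀)/N₀ = (299000 − 10840)/10840 = 26.583.
Solve 299000/(1 + 26.583·e^(−0.23t)) = 146000: 1 + 26.583·e^(−0.23t) = 2.0479, so e^(−0.23t) = 0.0394216.
−0.23·t = ln(0.0394216) = -3.2334, so t = 3.2334/0.23 = 14.058.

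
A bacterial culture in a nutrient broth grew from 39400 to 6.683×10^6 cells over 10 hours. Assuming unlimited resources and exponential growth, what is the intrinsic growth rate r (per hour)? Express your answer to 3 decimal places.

From N(t) = N₀·e^(rt): e^(r·10) = 6.683×10^6/39400 = 169.62.
r·10 = ln(169.62) = 5.1336, so r = 5.1336/10 = 0.51336.

0.513 per hour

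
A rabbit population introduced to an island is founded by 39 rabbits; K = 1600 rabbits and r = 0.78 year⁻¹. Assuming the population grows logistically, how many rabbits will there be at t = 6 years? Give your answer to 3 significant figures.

A = (K − N₀)/N₀ = (1600 − 39)/39 = 40.026.
N(t) = K/(1 + A·e^(−rt)) = 1600/(1 + 40.026×e^(−0.78×6)).
e^(−4.68) = 0.009279; denominator = 1 + 40.026×0.009279 = 1.3714.
N = 1600/1.3714 = 1166.69.

1170 rabbits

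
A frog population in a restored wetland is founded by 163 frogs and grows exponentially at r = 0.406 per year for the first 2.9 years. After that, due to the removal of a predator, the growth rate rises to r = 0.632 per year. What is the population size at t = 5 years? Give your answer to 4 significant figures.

Phase 1: N(2.9) = 163·e^(0.406×2.9) = 163·e^1.177 = 529.086.
Phase 2 runs for 5 − 2.9 = 2.1 years at r = 0.632.
N(5) = 529.086·e^(0.632×2.1) = 529.086·e^1.327 = 1994.9.

1995 frogs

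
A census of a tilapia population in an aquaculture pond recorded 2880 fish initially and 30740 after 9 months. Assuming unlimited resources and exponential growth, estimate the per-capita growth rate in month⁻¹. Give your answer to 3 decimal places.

0.263 per month

From N(t) = N₀·e^(rt): e^(r·9) = 30740/2880 = 10.674.
r·9 = ln(10.674) = 2.3678, so r = 2.3678/9 = 0.26309.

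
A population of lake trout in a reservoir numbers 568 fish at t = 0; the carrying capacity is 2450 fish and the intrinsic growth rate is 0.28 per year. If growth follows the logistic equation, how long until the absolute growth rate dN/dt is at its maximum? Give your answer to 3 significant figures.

Logistic growth is fastest at N = K/2 = 1225.
A = (K − N₀)/N₀ = 3.3134. Set K/(1 + A·e^(−rt)) = K/2 → A·e^(−rt) = 1.
e^(−0.28t) = 1/3.3134 = 0.301807, so t = ln(3.3134)/0.28 = 1.198/0.28 = 4.2785.

4.28 years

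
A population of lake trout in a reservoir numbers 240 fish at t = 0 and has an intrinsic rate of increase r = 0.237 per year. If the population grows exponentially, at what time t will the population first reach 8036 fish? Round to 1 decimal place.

14.8 years

Set N₀·e^(rt) = 8036: e^(0.237·t) = 8036/240 = 33.483.
0.237·t = ln(33.483) = 3.511, so t = 3.511/0.237 = 14.815.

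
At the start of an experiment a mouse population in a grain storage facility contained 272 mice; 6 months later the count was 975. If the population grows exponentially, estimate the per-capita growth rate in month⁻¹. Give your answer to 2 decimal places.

0.21 per month

From N(t) = N₀·e^(rt): e^(r·6) = 975/272 = 3.5846.
r·6 = ln(3.5846) = 1.2766, so r = 1.2766/6 = 0.21277.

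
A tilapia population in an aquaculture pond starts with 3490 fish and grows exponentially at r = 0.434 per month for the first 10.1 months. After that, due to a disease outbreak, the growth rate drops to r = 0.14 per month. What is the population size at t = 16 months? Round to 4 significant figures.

Phase 1: N(10.1) = 3490·e^(0.434×10.1) = 3490·e^4.383 = 279584.
Phase 2 runs for 16 − 10.1 = 5.9 months at r = 0.14.
N(16) = 279584·e^(0.14×5.9) = 279584·e^0.826 = 638615.

638600 fish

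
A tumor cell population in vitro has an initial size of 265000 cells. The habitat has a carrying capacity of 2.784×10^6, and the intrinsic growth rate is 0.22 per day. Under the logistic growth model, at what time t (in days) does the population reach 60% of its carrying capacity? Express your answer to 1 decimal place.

12.1 days

A = (K − N₀)/N₀ = (2.784×10^6 − 265000)/265000 = 9.5057.
Solve 2.784×10^6/(1 + 9.5057·e^(−0.22t)) = 1.6704×10^6: 1 + 9.5057·e^(−0.22t) = 1.6667, so e^(−0.22t) = 0.0701337.
−0.22·t = ln(0.0701337) = -2.6574, so t = 2.6574/0.22 = 12.079.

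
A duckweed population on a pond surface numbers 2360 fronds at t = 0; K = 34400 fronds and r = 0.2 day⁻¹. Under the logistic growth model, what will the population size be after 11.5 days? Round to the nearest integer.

A = (K − N₀)/N₀ = (34400 − 2360)/2360 = 13.576.
N(t) = K/(1 + A·e^(−rt)) = 34400/(1 + 13.576×e^(−0.2×11.5)).
e^(−2.3) = 0.10026; denominator = 1 + 13.576×0.10026 = 2.3611.
N = 34400/2.3611 = 14569.2.

14569 fronds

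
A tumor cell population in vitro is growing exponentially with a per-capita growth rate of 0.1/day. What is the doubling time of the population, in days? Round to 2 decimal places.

6.93 days

Doubling time t_d = ln(2)/r = 0.6931/0.1 = 6.9315.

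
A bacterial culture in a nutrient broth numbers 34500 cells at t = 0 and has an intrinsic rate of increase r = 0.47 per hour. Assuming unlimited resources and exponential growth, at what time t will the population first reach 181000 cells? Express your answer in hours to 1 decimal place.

Set N₀·e^(rt) = 181000: e^(0.47·t) = 181000/34500 = 5.2464.
0.47·t = ln(5.2464) = 1.6575, so t = 1.6575/0.47 = 3.5267.

3.5 hours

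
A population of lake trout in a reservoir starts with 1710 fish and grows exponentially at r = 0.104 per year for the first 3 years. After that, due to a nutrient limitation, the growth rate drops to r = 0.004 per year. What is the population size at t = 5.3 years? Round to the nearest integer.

Phase 1: N(3) = 1710·e^(0.104×3) = 1710·e^0.312 = 2336.12.
Phase 2 runs for 5.3 − 3 = 2.3 years at r = 0.004.
N(5.3) = 2336.12·e^(0.004×2.3) = 2336.12·e^0.0092 = 2357.72.

2358 fish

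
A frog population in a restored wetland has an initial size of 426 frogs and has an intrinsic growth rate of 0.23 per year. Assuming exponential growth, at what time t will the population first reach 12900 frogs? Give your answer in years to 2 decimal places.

14.83 years

Set N₀·e^(rt) = 12900: e^(0.23·t) = 12900/426 = 30.282.
0.23·t = ln(30.282) = 3.4105, so t = 3.4105/0.23 = 14.828.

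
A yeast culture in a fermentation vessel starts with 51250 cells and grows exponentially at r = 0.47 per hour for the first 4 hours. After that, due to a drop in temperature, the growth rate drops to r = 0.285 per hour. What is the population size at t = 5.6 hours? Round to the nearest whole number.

529914 cells

Phase 1: N(4) = 51250·e^(0.47×4) = 51250·e^1.88 = 335867.
Phase 2 runs for 5.6 − 4 = 1.6 hours at r = 0.285.
N(5.6) = 335867·e^(0.285×1.6) = 335867·e^0.456 = 529914.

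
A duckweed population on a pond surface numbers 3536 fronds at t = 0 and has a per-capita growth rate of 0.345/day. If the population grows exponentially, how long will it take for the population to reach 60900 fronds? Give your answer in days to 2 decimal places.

Set N₀·e^(rt) = 60900: e^(0.345·t) = 60900/3536 = 17.223.
0.345·t = ln(17.223) = 2.8462, so t = 2.8462/0.345 = 8.25.

8.25 days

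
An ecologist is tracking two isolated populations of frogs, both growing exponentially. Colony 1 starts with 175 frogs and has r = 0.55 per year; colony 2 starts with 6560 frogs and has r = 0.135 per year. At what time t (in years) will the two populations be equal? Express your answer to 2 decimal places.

8.73 years

Set 175·e^(0.55t) = 6560·e^(0.135t).
e^((0.55 − 0.135)t) = 6560/175 → e^(0.415·t) = 37.486.
0.415·t = ln(37.486) = 3.624, so t = 3.624/0.415 = 8.7324.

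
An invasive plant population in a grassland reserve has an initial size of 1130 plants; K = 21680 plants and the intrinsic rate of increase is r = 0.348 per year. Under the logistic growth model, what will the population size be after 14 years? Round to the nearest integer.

A = (K − N₀)/N₀ = (21680 − 1130)/1130 = 18.186.
N(t) = K/(1 + A·e^(−rt)) = 21680/(1 + 18.186×e^(−0.348×14)).
e^(−4.872) = 0.007658; denominator = 1 + 18.186×0.007658 = 1.1393.
N = 21680/1.1393 = 19029.8.

19030 plants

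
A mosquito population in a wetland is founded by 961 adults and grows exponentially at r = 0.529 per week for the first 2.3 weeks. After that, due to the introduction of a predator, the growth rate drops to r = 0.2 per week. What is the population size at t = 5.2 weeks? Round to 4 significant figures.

5795 adults

Phase 1: N(2.3) = 961·e^(0.529×2.3) = 961·e^1.217 = 3244.36.
Phase 2 runs for 5.2 − 2.3 = 2.9 weeks at r = 0.2.
N(5.2) = 3244.36·e^(0.2×2.9) = 3244.36·e^0.58 = 5794.56.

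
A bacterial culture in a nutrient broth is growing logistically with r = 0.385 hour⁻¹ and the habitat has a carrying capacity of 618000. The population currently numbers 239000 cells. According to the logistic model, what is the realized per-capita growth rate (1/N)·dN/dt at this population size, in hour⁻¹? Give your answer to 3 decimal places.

0.236 per hour

(1/N)·dN/dt = r(1 − N/K) = 0.385 × (1 − 239000/618000).
= 0.385 × 0.61327 = 0.23611.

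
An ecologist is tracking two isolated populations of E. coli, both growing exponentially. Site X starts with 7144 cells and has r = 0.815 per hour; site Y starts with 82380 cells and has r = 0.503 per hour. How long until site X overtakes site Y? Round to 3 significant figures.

Set 7144·e^(0.815t) = 82380·e^(0.503t).
e^((0.815 − 0.503)t) = 82380/7144 → e^(0.312·t) = 11.531.
0.312·t = ln(11.531) = 2.4451, so t = 2.4451/0.312 = 7.8368.

7.84 hours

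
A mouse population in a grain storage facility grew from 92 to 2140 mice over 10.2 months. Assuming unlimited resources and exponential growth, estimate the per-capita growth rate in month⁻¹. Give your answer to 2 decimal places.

From N(t) = N₀·e^(rt): e^(r·10.2) = 2140/92 = 23.261.
r·10.2 = ln(23.261) = 3.1468, so r = 3.1468/10.2 = 0.30851.

0.31 per month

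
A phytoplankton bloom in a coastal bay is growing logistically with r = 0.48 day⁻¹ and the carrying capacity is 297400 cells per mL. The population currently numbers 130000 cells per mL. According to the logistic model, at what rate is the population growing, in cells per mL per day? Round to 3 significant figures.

dN/dt = rN(1 − N/K) = 0.48 × 130000 × (1 − 130000/297400).
1 − 130000/297400 = 0.56288; dN/dt = 0.48 × 130000 × 0.56288 = 35124.

35100 cells per mL per day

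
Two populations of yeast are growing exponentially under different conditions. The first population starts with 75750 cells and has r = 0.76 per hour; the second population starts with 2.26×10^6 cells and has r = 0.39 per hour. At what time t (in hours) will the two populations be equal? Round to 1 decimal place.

Set 75750·e^(0.76t) = 2.26×10^6·e^(0.39t).
e^((0.76 − 0.39)t) = 2.26×10^6/75750 → e^(0.37·t) = 29.835.
0.37·t = ln(29.835) = 3.3957, so t = 3.3957/0.37 = 9.1775.

9.2 hours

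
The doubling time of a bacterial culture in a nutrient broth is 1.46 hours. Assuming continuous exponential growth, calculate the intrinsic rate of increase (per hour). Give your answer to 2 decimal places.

r = ln(2)/t_d = 0.6931/1.46 = 0.47476.

0.47 per hour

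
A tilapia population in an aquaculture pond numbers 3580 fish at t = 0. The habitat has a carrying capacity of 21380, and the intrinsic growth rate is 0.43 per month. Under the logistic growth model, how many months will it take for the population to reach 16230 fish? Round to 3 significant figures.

A = (K − N₀)/N₀ = (21380 − 3580)/3580 = 4.9721.
Solve 21380/(1 + 4.9721·e^(−0.43t)) = 16230: 1 + 4.9721·e^(−0.43t) = 1.3173, so e^(−0.43t) = 0.0638193.
−0.43·t = ln(0.0638193) = -2.7517, so t = 2.7517/0.43 = 6.3993.

6.40 months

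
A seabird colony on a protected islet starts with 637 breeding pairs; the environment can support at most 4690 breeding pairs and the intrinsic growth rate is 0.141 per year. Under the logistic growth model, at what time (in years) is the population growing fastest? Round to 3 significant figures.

13.1 years

Logistic growth is fastest at N = K/2 = 2345.
A = (K − N₀)/N₀ = 6.3626. Set K/(1 + A·e^(−rt)) = K/2 → A·e^(−rt) = 1.
e^(−0.141t) = 1/6.3626 = 0.157168, so t = ln(6.3626)/0.141 = 1.8504/0.141 = 13.124.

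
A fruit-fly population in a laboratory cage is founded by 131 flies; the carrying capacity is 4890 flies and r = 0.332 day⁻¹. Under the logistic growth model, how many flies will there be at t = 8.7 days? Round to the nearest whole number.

1618 flies

A = (K − N₀)/N₀ = (4890 − 131)/131 = 36.328.
N(t) = K/(1 + A·e^(−rt)) = 4890/(1 + 36.328×e^(−0.332×8.7)).
e^(−2.888) = 0.055665; denominator = 1 + 36.328×0.055665 = 3.0222.
N = 4890/3.0222 = 1618.02.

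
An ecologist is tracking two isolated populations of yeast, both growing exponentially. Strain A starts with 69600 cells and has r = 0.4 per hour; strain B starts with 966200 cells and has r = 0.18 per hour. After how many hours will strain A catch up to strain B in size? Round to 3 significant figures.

Set 69600·e^(0.4t) = 966200·e^(0.18t).
e^((0.4 − 0.18)t) = 966200/69600 → e^(0.22·t) = 13.882.
0.22·t = ln(13.882) = 2.6306, so t = 2.6306/0.22 = 11.957.

12.0 hours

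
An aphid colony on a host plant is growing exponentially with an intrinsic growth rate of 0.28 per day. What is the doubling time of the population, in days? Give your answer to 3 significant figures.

2.48 days

Doubling time t_d = ln(2)/r = 0.6931/0.28 = 2.4755.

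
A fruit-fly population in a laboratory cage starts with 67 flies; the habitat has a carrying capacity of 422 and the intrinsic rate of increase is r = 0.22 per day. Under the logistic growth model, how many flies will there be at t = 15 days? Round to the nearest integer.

A = (K − N₀)/N₀ = (422 − 67)/67 = 5.2985.
N(t) = K/(1 + A·e^(−rt)) = 422/(1 + 5.2985×e^(−0.22×15)).
e^(−3.3) = 0.036883; denominator = 1 + 5.2985×0.036883 = 1.1954.
N = 422/1.1954 = 353.012.

353 flies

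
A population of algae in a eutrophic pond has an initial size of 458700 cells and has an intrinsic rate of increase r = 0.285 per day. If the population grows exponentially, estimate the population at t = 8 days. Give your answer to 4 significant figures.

4485000 cells

N(t) = N₀·e^(rt) = 458700 × e^(0.285×8) = 458700 × e^2.28.
e^2.28 ≈ 9.7767, so N ≈ 458700 × 9.7767 = 4.484563×10^6.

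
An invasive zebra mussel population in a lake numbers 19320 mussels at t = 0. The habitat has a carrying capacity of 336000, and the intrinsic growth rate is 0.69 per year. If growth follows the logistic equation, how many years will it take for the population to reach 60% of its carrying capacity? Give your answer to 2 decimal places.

4.64 years

A = (K − N₀)/N₀ = (336000 − 19320)/19320 = 16.391.
Solve 336000/(1 + 16.391·e^(−0.69t)) = 201600: 1 + 16.391·e^(−0.69t) = 1.6667, so e^(−0.69t) = 0.040672.
−0.69·t = ln(0.040672) = -3.2022, so t = 3.2022/0.69 = 4.6409.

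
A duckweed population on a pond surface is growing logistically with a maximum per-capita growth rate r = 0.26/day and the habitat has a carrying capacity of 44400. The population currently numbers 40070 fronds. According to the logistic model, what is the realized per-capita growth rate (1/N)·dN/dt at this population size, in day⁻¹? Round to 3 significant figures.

(1/N)·dN/dt = r(1 − N/K) = 0.26 × (1 − 40070/44400).
= 0.26 × 0.097523 = 0.025356.

0.0254 per day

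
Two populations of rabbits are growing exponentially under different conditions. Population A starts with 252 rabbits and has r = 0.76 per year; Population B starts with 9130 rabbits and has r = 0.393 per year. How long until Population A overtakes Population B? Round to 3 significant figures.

9.78 years

Set 252·e^(0.76t) = 9130·e^(0.393t).
e^((0.76 − 0.393)t) = 9130/252 → e^(0.367·t) = 36.23.
0.367·t = ln(36.23) = 3.5899, so t = 3.5899/0.367 = 9.7817.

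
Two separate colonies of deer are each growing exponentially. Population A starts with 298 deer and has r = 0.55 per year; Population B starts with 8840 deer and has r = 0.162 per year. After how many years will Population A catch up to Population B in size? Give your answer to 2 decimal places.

8.74 years

Set 298·e^(0.55t) = 8840·e^(0.162t).
e^((0.55 − 0.162)t) = 8840/298 → e^(0.388·t) = 29.664.
0.388·t = ln(29.664) = 3.3899, so t = 3.3899/0.388 = 8.737.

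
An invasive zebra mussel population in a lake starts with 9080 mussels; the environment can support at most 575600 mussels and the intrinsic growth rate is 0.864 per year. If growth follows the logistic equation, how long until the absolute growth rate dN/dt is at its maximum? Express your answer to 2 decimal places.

Logistic growth is fastest at N = K/2 = 287800.
A = (K − N₀)/N₀ = 62.392. Set K/(1 + A·e^(−rt)) = K/2 → A·e^(−rt) = 1.
e^(−0.864t) = 1/62.392 = 0.0160277, so t = ln(62.392)/0.864 = 4.1334/0.864 = 4.7841.

4.78 years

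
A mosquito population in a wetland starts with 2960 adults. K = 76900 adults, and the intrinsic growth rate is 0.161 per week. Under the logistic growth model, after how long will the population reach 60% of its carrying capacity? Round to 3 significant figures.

22.5 weeks

A = (K − N₀)/N₀ = (76900 − 2960)/2960 = 24.98.
Solve 76900/(1 + 24.98·e^(−0.161t)) = 46140: 1 + 24.98·e^(−0.161t) = 1.6667, so e^(−0.161t) = 0.0266883.
−0.161·t = ln(0.0266883) = -3.6235, so t = 3.6235/0.161 = 22.506.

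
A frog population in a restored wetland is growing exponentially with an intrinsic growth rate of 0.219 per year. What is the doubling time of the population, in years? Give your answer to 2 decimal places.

Doubling time t_d = ln(2)/r = 0.6931/0.219 = 3.1651.

3.17 years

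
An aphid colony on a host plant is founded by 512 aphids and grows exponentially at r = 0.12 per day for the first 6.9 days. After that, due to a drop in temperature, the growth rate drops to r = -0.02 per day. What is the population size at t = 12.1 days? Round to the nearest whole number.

1056 aphids

Phase 1: N(6.9) = 512·e^(0.12×6.9) = 512·e^0.828 = 1171.83.
Phase 2 runs for 12.1 − 6.9 = 5.2 days at r = -0.02.
N(12.1) = 1171.83·e^(-0.02×5.2) = 1171.83·e^-0.104 = 1056.09.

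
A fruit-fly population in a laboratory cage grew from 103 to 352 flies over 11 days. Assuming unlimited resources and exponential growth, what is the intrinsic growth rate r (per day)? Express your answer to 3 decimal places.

From N(t) = N₀·e^(rt): e^(r·11) = 352/103 = 3.4175.
r·11 = ln(3.4175) = 1.2289, so r = 1.2289/11 = 0.11172.

0.112 per day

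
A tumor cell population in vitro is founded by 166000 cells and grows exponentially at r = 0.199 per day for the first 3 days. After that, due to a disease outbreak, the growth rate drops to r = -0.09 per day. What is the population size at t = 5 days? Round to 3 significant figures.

Phase 1: N(3) = 166000·e^(0.199×3) = 166000·e^0.597 = 301566.
Phase 2 runs for 5 − 3 = 2 days at r = -0.09.
N(5) = 301566·e^(-0.09×2) = 301566·e^-0.18 = 251889.

252000 cells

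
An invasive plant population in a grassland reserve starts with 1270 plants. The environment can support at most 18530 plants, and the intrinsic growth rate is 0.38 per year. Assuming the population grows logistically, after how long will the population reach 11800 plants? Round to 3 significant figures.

8.34 years

A = (K − N₀)/N₀ = (18530 − 1270)/1270 = 13.591.
Solve 18530/(1 + 13.591·e^(−0.38t)) = 11800: 1 + 13.591·e^(−0.38t) = 1.5703, so e^(−0.38t) = 0.0419658.
−0.38·t = ln(0.0419658) = -3.1709, so t = 3.1709/0.38 = 8.3445.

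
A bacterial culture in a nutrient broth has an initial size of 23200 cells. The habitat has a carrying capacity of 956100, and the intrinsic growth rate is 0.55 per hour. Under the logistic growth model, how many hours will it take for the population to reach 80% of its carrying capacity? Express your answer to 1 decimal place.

9.2 hours

A = (K − N₀)/N₀ = (956100 − 23200)/23200 = 40.211.
Solve 956100/(1 + 40.211·e^(−0.55t)) = 764880: 1 + 40.211·e^(−0.55t) = 1.25, so e^(−0.55t) = 0.00621717.
−0.55·t = ln(0.00621717) = -5.0804, so t = 5.0804/0.55 = 9.2372.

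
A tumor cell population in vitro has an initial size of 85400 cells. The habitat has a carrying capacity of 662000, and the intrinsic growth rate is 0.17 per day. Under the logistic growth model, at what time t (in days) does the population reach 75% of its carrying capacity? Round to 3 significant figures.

17.7 days

A = (K − N₀)/N₀ = (662000 − 85400)/85400 = 6.7518.
Solve 662000/(1 + 6.7518·e^(−0.17t)) = 496500: 1 + 6.7518·e^(−0.17t) = 1.3333, so e^(−0.17t) = 0.0493699.
−0.17·t = ln(0.0493699) = -3.0084, so t = 3.0084/0.17 = 17.697.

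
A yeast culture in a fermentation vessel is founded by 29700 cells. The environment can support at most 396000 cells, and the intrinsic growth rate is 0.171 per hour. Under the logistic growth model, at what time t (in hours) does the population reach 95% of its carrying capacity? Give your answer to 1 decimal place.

A = (K − N₀)/N₀ = (396000 − 29700)/29700 = 12.333.
Solve 396000/(1 + 12.333·e^(−0.171t)) = 376200: 1 + 12.333·e^(−0.171t) = 1.0526, so e^(−0.171t) = 0.00426743.
−0.171·t = ln(0.00426743) = -5.4567, so t = 5.4567/0.171 = 31.911.

31.9 hours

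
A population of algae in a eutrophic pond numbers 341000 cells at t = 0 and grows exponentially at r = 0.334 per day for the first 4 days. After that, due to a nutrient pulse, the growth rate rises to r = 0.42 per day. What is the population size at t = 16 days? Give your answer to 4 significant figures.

Phase 1: N(4) = 341000·e^(0.334×4) = 341000·e^1.336 = 1.297095×10^6.
Phase 2 runs for 16 − 4 = 12 days at r = 0.42.
N(16) = 1.297095×10^6·e^(0.42×12) = 1.297095×10^6·e^5.04 = 2.003623×10^8.

200400000 cells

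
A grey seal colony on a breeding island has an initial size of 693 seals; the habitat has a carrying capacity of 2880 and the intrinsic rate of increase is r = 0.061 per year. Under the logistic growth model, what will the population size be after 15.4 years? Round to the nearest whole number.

1289 seals

A = (K − N₀)/N₀ = (2880 − 693)/693 = 3.1558.
N(t) = K/(1 + A·e^(−rt)) = 2880/(1 + 3.1558×e^(−0.061×15.4)).
e^(−0.9394) = 0.39086; denominator = 1 + 3.1558×0.39086 = 2.2335.
N = 2880/2.2335 = 1289.46.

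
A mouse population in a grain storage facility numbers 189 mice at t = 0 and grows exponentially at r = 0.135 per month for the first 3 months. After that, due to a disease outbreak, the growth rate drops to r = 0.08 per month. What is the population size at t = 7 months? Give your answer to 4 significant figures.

Phase 1: N(3) = 189·e^(0.135×3) = 189·e^0.405 = 283.368.
Phase 2 runs for 7 − 3 = 4 months at r = 0.08.
N(7) = 283.368·e^(0.08×4) = 283.368·e^0.32 = 390.234.

390.2 mice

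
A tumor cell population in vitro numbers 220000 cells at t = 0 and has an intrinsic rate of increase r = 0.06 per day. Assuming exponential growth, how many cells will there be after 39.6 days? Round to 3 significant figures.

N(t) = N₀·e^(rt) = 220000 × e^(0.06×39.6) = 220000 × e^2.376.
e^2.376 ≈ 10.762, so N ≈ 220000 × 10.762 = 2.367589×10^6.

2370000 cells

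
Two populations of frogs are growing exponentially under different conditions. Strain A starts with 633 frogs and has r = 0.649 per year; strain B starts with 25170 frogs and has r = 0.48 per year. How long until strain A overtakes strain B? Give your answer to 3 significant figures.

21.8 years

Set 633·e^(0.649t) = 25170·e^(0.48t).
e^((0.649 − 0.48)t) = 25170/633 → e^(0.169·t) = 39.763.
0.169·t = ln(39.763) = 3.6829, so t = 3.6829/0.169 = 21.793.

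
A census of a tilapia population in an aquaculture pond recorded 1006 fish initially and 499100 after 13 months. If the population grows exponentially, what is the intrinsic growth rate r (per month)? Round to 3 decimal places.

From N(t) = N₀·e^(rt): e^(r·13) = 499100/1006 = 496.12.
r·13 = ln(496.12) = 6.2068, so r = 6.2068/13 = 0.47745.

0.477 per month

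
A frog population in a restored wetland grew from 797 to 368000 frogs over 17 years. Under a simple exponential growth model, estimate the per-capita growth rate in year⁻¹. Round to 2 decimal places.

From N(t) = N₀·e^(rt): e^(r·17) = 368000/797 = 461.73.
r·17 = ln(461.73) = 6.135, so r = 6.135/17 = 0.36088.

0.36 per year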